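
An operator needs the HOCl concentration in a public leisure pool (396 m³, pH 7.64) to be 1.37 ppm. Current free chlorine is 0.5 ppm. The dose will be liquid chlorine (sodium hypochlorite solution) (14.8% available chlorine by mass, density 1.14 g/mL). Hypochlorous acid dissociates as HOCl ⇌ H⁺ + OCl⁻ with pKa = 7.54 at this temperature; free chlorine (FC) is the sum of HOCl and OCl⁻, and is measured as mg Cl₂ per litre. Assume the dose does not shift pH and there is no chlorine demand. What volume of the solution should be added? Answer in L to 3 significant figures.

6.09 L

Volume: 396 m³ = 396,000 L.
[OCl⁻]/[HOCl] = 10^(pH − pKa) = 10^(7.64 − 7.54) = 1.259; fraction as HOCl = 1/(1 + 1.259) = 0.4427.
Free chlorine required for 1.37 ppm HOCl: 1.37 / 0.4427 = 3.095 ppm.
FC to add: 3.095 − 0.5 = 2.595 mg/L as Cl₂.
Cl₂ equivalent: 2.595 mg/L × 396,000 L = 1028 g.
Product at 14.8% available Cl: 1028 / 0.148 = 6943 g.
Volume: 6943 g ÷ 1.14 g/mL = 6090 mL.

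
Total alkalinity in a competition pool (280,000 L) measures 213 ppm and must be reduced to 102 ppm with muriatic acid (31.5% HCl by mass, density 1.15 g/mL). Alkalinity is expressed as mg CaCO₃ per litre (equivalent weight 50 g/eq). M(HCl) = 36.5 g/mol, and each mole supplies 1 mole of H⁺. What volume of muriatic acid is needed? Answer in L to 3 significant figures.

62.6 L

Alkalinity to neutralize: (213 − 102) = 111 mg/L as CaCO₃ × 280,000 L = 31,080 g as CaCO₃.
Equivalents of H⁺ required: 31,080 ÷ 50 g/eq = 621.6 eq = 621.6 mol HCl.
Mass of HCl: 621.6 × 36.5 = 22,690 g.
Mass of 31.5% solution: 22,690 / 0.315 = 72,030 g.
Volume: 72,030 g ÷ 1.15 g/mL = 62,630 mL.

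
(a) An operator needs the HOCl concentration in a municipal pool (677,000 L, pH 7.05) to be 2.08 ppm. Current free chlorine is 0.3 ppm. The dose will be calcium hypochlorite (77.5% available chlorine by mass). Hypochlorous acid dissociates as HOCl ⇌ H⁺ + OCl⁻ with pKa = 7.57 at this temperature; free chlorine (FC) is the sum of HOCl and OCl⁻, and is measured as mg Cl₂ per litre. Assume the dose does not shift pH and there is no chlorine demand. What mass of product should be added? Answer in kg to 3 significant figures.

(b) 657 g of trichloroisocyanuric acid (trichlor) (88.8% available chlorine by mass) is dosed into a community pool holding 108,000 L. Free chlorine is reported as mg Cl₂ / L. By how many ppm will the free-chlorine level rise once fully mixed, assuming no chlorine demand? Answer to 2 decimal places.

(a) 2.10 kg; (b) 5.40 ppm

(a) [OCl⁻]/[HOCl] = 10^(pH − pKa) = 10^(7.05 − 7.57) = 0.302; fraction as HOCl = 1/(1 + 0.302) = 0.7681.
(a) Free chlorine required for 2.08 ppm HOCl: 2.08 / 0.7681 = 2.708 ppm.
(a) FC to add: 2.708 − 0.3 = 2.408 mg/L as Cl₂.
(a) Cl₂ equivalent: 2.408 mg/L × 677,000 L = 1630 g.
(a) Product at 77.5% available Cl: 1630 / 0.775 = 2104 g.

(b) Available chlorine delivered: 657 g × 0.888 = 583.4 g as Cl₂.
(b) Concentration rise: 583.4 g / 108,000 L = 5.402 mg/L = 5.40 ppm.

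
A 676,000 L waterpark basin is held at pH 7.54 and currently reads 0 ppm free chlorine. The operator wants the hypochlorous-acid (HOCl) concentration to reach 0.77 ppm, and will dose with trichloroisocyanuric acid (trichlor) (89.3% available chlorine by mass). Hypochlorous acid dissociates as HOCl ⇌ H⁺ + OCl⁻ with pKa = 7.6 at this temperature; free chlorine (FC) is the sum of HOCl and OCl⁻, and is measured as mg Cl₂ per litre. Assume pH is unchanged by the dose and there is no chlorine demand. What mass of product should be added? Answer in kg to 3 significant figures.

1.09 kg

[OCl⁻]/[HOCl] = 10^(pH − pKa) = 10^(7.54 − 7.6) = 0.871; fraction as HOCl = 1/(1 + 0.871) = 0.5345.
Free chlorine required for 0.77 ppm HOCl: 0.77 / 0.5345 = 1.441 ppm.
FC to add: 1.441 − 0 = 1.441 mg/L as Cl₂.
Cl₂ equivalent: 1.441 mg/L × 676,000 L = 973.9 g.
Product at 89.3% available Cl: 973.9 / 0.893 = 1091 g.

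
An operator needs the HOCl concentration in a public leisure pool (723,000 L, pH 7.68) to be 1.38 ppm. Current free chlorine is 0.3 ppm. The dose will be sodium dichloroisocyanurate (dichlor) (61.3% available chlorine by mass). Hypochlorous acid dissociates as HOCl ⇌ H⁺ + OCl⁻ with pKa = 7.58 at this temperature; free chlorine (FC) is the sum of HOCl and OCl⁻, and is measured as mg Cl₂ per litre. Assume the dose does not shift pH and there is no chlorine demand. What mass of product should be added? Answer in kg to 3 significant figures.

[OCl⁻]/[HOCl] = 10^(pH − pKa) = 10^(7.68 − 7.58) = 1.259; fraction as HOCl = 1/(1 + 1.259) = 0.4427.
Free chlorine required for 1.38 ppm HOCl: 1.38 / 0.4427 = 3.117 ppm.
FC to add: 3.117 − 0.3 = 2.817 mg/L as Cl₂.
Cl₂ equivalent: 2.817 mg/L × 723,000 L = 2037 g.
Product at 61.3% available Cl: 2037 / 0.613 = 3323 g.

3.32 kg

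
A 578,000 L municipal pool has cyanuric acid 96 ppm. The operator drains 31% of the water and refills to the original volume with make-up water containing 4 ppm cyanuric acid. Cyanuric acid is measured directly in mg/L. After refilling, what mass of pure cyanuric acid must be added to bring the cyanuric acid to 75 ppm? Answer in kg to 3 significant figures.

4.35 kg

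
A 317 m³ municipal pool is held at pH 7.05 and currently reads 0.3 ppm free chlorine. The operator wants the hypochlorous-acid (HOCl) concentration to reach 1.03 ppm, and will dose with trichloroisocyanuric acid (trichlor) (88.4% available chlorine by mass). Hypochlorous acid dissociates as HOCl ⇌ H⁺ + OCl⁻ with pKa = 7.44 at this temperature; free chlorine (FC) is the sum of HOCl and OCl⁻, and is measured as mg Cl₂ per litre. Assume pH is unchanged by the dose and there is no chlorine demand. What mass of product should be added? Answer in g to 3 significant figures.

412 g

Volume: 317 m³ = 317,000 L.
[OCl⁻]/[HOCl] = 10^(pH − pKa) = 10^(7.05 − 7.44) = 0.4074; fraction as HOCl = 1/(1 + 0.4074) = 0.7105.
Free chlorine required for 1.03 ppm HOCl: 1.03 / 0.7105 = 1.45 ppm.
FC to add: 1.45 − 0.3 = 1.15 mg/L as Cl₂.
Cl₂ equivalent: 1.15 mg/L × 317,000 L = 364.4 g.
Product at 88.4% available Cl: 364.4 / 0.884 = 412.2 g.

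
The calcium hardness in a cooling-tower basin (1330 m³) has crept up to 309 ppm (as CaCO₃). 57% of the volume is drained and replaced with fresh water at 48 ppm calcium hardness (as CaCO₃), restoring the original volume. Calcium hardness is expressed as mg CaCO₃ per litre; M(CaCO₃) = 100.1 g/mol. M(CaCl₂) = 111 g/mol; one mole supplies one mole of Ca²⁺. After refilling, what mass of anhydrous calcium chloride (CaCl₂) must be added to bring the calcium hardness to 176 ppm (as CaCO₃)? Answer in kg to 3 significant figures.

Volume: 1330 m³ = 1,330,000 L.
After draining 57% and refilling: 309 × 0.43 + 48 × 0.57 = 160.23 ppm.
Deficit to target: 176 − 160.23 = 15.77 mg/L.
As CaCO₃: 15.77 mg/L × 1,330,000 L = 20,970 g; ÷ 100.1 = 209.5 mol Ca²⁺.
Mass: 209.5 × 111 = 23,260 g.

23.3 kg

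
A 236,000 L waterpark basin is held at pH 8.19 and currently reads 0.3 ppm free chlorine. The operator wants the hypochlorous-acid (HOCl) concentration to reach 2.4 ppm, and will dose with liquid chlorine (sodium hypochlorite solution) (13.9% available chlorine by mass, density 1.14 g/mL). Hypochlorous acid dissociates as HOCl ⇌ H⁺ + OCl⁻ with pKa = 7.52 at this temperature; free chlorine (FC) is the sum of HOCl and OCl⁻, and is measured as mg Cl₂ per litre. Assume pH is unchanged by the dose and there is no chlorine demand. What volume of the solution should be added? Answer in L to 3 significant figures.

[OCl⁻]/[HOCl] = 10^(pH − pKa) = 10^(8.19 − 7.52) = 4.677; fraction as HOCl = 1/(1 + 4.677) = 0.1761.
Free chlorine required for 2.4 ppm HOCl: 2.4 / 0.1761 = 13.63 ppm.
FC to add: 13.63 − 0.3 = 13.33 mg/L as Cl₂.
Cl₂ equivalent: 13.33 mg/L × 236,000 L = 3145 g.
Product at 13.9% available Cl: 3145 / 0.139 = 22,620 g.
Volume: 22,620 g ÷ 1.14 g/mL = 19,850 mL.

19.8 L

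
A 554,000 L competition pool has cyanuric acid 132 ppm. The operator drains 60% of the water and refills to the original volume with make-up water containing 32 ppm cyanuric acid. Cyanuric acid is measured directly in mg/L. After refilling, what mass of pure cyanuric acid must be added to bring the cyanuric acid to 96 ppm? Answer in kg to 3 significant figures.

13.3 kg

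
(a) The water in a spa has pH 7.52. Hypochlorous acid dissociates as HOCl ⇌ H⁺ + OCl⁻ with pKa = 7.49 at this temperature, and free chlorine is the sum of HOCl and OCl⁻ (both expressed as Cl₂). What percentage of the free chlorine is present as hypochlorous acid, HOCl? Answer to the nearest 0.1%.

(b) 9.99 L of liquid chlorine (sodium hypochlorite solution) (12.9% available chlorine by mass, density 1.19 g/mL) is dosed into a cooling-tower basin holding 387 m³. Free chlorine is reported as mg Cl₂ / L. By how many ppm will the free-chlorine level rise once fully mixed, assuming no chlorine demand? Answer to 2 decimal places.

(a) [OCl⁻]/[HOCl] = 10^(pH − pKa) = 10^(7.52 − 7.49) = 10^0.03 = 1.072.
(a) Fraction as HOCl = 1 / (1 + 1.072) = 0.4827.

(b) Volume: 387 m³ = 387,000 L.
(b) Mass of solution: 9.99 L × 1000 mL/L × 1.19 g/mL = 11,890 g.
(b) Available chlorine delivered: 11,890 g × 0.129 = 1534 g as Cl₂.
(b) Concentration rise: 1534 g / 387,000 L = 3.963 mg/L = 3.96 ppm.

(a) 48.3%; (b) 3.96 ppm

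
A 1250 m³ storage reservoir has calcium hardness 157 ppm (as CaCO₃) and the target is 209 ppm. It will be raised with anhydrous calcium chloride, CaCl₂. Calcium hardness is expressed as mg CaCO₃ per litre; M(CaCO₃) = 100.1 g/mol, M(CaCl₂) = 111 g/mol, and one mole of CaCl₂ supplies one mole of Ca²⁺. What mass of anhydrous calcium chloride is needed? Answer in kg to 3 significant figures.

Volume: 1250 m³ = 1,250,000 L.
Hardness to add: (209 − 157) = 52 mg/L as CaCO₃ × 1,250,000 L = 65,000 g as CaCO₃.
Moles of Ca²⁺ (1 mol Ca²⁺ ≡ 1 mol CaCO₃): 65,000 / 100.1 g/mol = 649.4 mol.
Mass of CaCl₂: 649.4 × 111 = 72,080 g.

72.1 kg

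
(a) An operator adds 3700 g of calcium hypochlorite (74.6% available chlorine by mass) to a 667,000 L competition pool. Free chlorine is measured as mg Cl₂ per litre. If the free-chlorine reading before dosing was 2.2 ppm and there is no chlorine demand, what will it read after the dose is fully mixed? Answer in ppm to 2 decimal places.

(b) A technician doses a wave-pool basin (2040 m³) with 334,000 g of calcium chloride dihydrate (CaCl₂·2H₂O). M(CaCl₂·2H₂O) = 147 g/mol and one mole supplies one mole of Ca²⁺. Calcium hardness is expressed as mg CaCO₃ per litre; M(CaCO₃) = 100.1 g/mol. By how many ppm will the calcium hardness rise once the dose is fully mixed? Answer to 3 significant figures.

(a) 6.34 ppm; (b) 111 ppm

(a) Available chlorine delivered: 3700 g × 0.746 = 2760 g as Cl₂.
(a) Concentration rise: 2760 g / 667,000 L = 4.138 mg/L = 4.14 ppm.
(a) Final FC: 2.2 + 4.14 = 6.34 ppm.

(b) Volume: 2040 m³ = 2,040,000 L.
(b) Moles of Ca²⁺: 334,000 g ÷ 147 g/mol = 2272 mol.
(b) As CaCO₃: 2272 mol × 100.1 g/mol = 227,400 g.
(b) Rise: 227,400 g / 2,040,000 L × 1000 = 111.5 mg/L.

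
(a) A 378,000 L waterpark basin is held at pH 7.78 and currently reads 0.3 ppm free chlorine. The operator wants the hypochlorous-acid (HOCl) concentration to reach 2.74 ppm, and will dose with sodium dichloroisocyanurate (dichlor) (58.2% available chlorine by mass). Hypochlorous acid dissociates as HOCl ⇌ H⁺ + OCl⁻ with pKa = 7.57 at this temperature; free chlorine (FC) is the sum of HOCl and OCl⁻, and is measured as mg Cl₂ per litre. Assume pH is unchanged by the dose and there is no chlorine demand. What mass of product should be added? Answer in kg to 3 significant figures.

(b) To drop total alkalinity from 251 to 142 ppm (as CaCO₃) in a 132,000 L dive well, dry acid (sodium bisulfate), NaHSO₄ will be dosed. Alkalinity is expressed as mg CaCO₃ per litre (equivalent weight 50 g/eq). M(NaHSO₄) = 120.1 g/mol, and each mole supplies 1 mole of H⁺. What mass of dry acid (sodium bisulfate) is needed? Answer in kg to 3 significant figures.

(a) [OCl⁻]/[HOCl] = 10^(pH − pKa) = 10^(7.78 − 7.57) = 1.622; fraction as HOCl = 1/(1 + 1.622) = 0.3814.
(a) Free chlorine required for 2.74 ppm HOCl: 2.74 / 0.3814 = 7.184 ppm.
(a) FC to add: 7.184 − 0.3 = 6.884 mg/L as Cl₂.
(a) Cl₂ equivalent: 6.884 mg/L × 378,000 L = 2602 g.
(a) Product at 58.2% available Cl: 2602 / 0.582 = 4471 g.

(b) Alkalinity to neutralize: (251 − 142) = 109 mg/L as CaCO₃ × 132,000 L = 14,390 g as CaCO₃.
(b) Equivalents of H⁺ required: 14,390 ÷ 50 g/eq = 287.8 eq = 287.8 mol NaHSO₄.
(b) Mass of NaHSO₄: 287.8 × 120.1 = 34,560 g.

(a) 4.47 kg; (b) 34.6 kg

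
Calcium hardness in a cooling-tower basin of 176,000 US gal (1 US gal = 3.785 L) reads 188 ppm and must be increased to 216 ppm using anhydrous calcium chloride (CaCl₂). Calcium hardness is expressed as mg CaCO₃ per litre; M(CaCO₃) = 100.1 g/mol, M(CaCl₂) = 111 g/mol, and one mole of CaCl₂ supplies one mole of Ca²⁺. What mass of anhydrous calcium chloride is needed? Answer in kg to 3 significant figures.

20.7 kg

Volume: 176,000 US gal × 3.785 L/gal = 666,160 L.
Hardness to add: (216 − 188) = 28 mg/L as CaCO₃ × 666,160 L = 18,650 g as CaCO₃.
Moles of Ca²⁺ (1 mol Ca²⁺ ≡ 1 mol CaCO₃): 18,650 / 100.1 g/mol = 186.3 mol.
Mass of CaCl₂: 186.3 × 111 = 20,680 g.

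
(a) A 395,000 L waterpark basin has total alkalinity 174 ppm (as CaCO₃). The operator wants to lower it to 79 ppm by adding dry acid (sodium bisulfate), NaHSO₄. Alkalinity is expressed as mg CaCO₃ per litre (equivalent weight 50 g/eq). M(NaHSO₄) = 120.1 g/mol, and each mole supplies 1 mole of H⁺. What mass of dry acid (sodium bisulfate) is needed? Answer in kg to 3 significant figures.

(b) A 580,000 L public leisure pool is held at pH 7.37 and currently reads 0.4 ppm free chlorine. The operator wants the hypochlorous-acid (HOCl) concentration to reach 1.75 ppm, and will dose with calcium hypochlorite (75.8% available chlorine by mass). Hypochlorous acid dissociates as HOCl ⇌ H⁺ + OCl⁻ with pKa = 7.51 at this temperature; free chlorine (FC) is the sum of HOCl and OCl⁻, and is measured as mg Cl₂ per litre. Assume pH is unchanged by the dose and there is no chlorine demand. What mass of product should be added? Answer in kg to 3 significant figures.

(a) Alkalinity to neutralize: (174 − 79) = 95 mg/L as CaCO₃ × 395,000 L = 37,520 g as CaCO₃.
(a) Equivalents of H⁺ required: 37,520 ÷ 50 g/eq = 750.5 eq = 750.5 mol NaHSO₄.
(a) Mass of NaHSO₄: 750.5 × 120.1 = 90,140 g.

(b) [OCl⁻]/[HOCl] = 10^(pH − pKa) = 10^(7.37 − 7.51) = 0.7244; fraction as HOCl = 1/(1 + 0.7244) = 0.5799.
(b) Free chlorine required for 1.75 ppm HOCl: 1.75 / 0.5799 = 3.018 ppm.
(b) FC to add: 3.018 − 0.4 = 2.618 mg/L as Cl₂.
(b) Cl₂ equivalent: 2.618 mg/L × 580,000 L = 1518 g.
(b) Product at 75.8% available Cl: 1518 / 0.758 = 2003 g.

(a) 90.1 kg; (b) 2.00 kg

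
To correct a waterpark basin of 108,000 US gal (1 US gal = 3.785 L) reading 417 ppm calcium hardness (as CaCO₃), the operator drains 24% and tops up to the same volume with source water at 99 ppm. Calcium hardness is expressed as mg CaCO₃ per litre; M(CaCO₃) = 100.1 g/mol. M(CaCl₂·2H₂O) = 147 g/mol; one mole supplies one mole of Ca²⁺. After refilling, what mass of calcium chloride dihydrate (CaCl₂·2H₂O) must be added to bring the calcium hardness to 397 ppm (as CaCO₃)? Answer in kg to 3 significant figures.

Volume: 108,000 US gal × 3.785 L/gal = 408,780 L.
After draining 24% and refilling: 417 × 0.76 + 99 × 0.24 = 340.68 ppm.
Deficit to target: 397 − 340.68 = 56.32 mg/L.
As CaCO₃: 56.32 mg/L × 408,780 L = 23,020 g; ÷ 100.1 = 230 mol Ca²⁺.
Mass: 230 × 147 = 33,810 g.

33.8 kg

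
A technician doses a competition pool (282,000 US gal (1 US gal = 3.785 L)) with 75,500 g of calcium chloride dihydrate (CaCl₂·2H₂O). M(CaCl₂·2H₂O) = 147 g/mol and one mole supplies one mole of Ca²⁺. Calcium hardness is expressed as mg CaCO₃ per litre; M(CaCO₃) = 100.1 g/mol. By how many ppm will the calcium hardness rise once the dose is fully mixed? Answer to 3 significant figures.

Volume: 282,000 US gal × 3.785 L/gal = 1,067,370 L.
Moles of Ca²⁺: 75,500 g ÷ 147 g/mol = 513.6 mol.
As CaCO₃: 513.6 mol × 100.1 g/mol = 51,410 g.
Rise: 51,410 g / 1,067,370 L × 1000 = 48.17 mg/L.

48.2 ppm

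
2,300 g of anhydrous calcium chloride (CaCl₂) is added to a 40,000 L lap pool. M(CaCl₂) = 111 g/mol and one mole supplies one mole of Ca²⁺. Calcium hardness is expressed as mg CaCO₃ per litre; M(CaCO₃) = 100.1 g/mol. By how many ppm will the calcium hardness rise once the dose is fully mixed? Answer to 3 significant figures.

51.9 ppm

Moles of Ca²⁺: 2,300 g ÷ 111 g/mol = 20.72 mol.
As CaCO₃: 20.72 mol × 100.1 g/mol = 2074 g.
Rise: 2074 g / 40,000 L × 1000 = 51.85 mg/L.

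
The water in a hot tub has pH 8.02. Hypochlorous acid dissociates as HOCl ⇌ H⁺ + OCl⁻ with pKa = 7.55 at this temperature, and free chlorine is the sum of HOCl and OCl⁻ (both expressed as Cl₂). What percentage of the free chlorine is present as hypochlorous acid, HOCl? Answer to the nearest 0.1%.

[OCl⁻]/[HOCl] = 10^(pH − pKa) = 10^(8.02 − 7.55) = 10^0.47 = 2.951.
Fraction as HOCl = 1 / (1 + 2.951) = 0.2531.

25.3%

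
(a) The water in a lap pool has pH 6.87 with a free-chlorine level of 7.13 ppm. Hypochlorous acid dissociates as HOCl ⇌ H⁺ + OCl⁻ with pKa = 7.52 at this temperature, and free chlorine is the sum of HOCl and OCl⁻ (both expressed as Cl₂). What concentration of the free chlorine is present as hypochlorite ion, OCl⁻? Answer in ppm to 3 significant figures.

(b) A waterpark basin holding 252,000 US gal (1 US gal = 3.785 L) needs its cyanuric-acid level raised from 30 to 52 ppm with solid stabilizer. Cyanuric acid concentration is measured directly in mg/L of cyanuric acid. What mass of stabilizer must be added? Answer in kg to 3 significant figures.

(a) 1.30 ppm; (b) 21.0 kg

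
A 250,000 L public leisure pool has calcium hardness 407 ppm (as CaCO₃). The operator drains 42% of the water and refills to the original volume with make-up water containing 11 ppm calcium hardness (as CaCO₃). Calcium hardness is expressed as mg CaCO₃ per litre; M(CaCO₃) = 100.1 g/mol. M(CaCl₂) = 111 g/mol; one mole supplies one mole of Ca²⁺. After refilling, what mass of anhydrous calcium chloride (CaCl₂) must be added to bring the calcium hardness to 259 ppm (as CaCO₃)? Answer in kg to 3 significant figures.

After draining 42% and refilling: 407 × 0.58 + 11 × 0.42 = 240.68 ppm.
Deficit to target: 259 − 240.68 = 18.32 mg/L.
As CaCO₃: 18.32 mg/L × 250,000 L = 4580 g; ÷ 100.1 = 45.75 mol Ca²⁺.
Mass: 45.75 × 111 = 5079 g.

5.08 kg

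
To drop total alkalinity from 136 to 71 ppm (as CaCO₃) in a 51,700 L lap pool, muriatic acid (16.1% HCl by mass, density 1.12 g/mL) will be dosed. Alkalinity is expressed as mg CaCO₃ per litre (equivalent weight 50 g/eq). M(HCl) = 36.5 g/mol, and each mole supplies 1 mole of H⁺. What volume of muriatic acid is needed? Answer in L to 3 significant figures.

13.6 L

Alkalinity to neutralize: (136 − 71) = 65 mg/L as CaCO₃ × 51,700 L = 3360 g as CaCO₃.
Equivalents of H⁺ required: 3360 ÷ 50 g/eq = 67.21 eq = 67.21 mol HCl.
Mass of HCl: 67.21 × 36.5 = 2453 g.
Mass of 16.1% solution: 2453 / 0.161 = 15,240 g.
Volume: 15,240 g ÷ 1.12 g/mL = 13,600 mL.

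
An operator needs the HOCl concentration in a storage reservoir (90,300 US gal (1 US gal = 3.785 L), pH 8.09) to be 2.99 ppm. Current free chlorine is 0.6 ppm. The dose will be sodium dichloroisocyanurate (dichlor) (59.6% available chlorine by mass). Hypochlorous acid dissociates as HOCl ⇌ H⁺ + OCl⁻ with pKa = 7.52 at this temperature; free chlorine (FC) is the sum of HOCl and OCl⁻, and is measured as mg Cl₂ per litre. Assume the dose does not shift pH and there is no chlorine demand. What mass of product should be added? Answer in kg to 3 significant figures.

7.74 kg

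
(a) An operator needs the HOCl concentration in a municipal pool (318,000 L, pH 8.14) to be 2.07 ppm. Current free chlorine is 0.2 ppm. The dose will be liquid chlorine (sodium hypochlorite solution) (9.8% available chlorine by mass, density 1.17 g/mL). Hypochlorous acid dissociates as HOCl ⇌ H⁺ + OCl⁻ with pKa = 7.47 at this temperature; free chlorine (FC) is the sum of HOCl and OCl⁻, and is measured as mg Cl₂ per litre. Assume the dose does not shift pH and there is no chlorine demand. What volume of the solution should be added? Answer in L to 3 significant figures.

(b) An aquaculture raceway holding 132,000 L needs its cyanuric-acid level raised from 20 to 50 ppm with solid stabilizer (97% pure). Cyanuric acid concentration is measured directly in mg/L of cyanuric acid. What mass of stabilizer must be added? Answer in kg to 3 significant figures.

(a) 32.0 L; (b) 4.08 kg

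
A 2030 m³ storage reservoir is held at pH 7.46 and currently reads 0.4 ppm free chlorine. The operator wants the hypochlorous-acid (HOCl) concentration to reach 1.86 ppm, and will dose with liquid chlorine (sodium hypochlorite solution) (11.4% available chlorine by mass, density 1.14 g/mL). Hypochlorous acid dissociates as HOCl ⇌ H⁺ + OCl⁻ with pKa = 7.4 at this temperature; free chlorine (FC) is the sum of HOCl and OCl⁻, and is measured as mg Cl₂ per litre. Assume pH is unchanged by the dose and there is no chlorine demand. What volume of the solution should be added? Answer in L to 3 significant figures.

56.2 L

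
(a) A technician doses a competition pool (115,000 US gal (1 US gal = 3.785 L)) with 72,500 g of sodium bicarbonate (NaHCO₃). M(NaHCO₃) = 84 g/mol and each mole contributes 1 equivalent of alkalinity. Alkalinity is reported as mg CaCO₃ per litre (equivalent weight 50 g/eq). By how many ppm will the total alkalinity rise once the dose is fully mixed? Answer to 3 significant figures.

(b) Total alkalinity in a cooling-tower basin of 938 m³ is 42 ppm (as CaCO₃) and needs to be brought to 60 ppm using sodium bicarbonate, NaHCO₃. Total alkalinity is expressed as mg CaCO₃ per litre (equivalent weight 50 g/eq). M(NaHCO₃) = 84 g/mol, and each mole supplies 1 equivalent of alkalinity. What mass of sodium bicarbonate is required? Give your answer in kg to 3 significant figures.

(a) 99.1 ppm; (b) 28.4 kg

(a) Volume: 115,000 US gal × 3.785 L/gal = 435,275 L.
(a) Moles of NaHCO₃: 72,500 g ÷ 84 g/mol = 863.1 mol → 863.1 eq of alkalinity.
(a) As CaCO₃: 863.1 eq × 50 g/eq = 43,150 g.
(a) Rise: 43,150 g / 435,275 L × 1000 = 99.14 mg/L.

(b) Volume: 938 m³ = 938,000 L.
(b) Alkalinity to add: (60 − 42) = 18 mg/L as CaCO₃ × 938,000 L = 16,880 g as CaCO₃.
(b) Equivalents: 16,880 g ÷ 50 g/eq = 337.7 eq.
(b) NaHCO₃ supplies 1 eq per mole → 337.7 mol.
(b) Mass: 337.7 mol × 84 g/mol = 28,370 g.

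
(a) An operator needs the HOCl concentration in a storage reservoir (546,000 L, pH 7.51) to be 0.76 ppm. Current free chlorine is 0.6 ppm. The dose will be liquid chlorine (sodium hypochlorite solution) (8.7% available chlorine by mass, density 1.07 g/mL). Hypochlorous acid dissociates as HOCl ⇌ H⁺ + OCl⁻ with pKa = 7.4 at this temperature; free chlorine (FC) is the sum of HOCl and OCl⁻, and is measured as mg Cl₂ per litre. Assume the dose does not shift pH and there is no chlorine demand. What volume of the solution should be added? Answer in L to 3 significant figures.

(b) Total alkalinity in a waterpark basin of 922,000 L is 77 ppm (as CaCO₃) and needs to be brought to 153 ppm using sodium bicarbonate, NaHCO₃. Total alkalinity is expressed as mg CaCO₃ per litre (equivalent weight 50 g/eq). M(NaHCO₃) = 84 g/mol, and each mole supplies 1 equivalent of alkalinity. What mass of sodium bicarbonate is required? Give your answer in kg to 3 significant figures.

(a) [OCl⁻]/[HOCl] = 10^(pH − pKa) = 10^(7.51 − 7.4) = 1.288; fraction as HOCl = 1/(1 + 1.288) = 0.437.
(a) Free chlorine required for 0.76 ppm HOCl: 0.76 / 0.437 = 1.739 ppm.
(a) FC to add: 1.739 − 0.6 = 1.139 mg/L as Cl₂.
(a) Cl₂ equivalent: 1.139 mg/L × 546,000 L = 621.9 g.
(a) Product at 8.7% available Cl: 621.9 / 0.087 = 7149 g.
(a) Volume: 7149 g ÷ 1.07 g/mL = 6681 mL.

(b) Alkalinity to add: (153 − 77) = 76 mg/L as CaCO₃ × 922,000 L = 70,070 g as CaCO₃.
(b) Equivalents: 70,070 g ÷ 50 g/eq = 1401 eq.
(b) NaHCO₃ supplies 1 eq per mole → 1401 mol.
(b) Mass: 1401 mol × 84 g/mol = 117,700 g.

(a) 6.68 L; (b) 118 kg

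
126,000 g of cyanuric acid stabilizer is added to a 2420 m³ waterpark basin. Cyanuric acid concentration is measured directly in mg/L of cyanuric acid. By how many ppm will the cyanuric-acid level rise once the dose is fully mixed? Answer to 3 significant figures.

52.1 ppm

Volume: 2420 m³ = 2,420,000 L.
Rise: 126,000 g / 2,420,000 L × 1000 = 52.07 mg/L.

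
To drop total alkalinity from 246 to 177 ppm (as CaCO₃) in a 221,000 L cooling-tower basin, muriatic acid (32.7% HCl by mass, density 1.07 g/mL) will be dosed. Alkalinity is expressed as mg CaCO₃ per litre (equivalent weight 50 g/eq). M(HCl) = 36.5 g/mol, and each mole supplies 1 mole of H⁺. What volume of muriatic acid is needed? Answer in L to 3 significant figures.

31.8 L

Alkalinity to neutralize: (246 − 177) = 69 mg/L as CaCO₃ × 221,000 L = 15,250 g as CaCO₃.
Equivalents of H⁺ required: 15,250 ÷ 50 g/eq = 305 eq = 305 mol HCl.
Mass of HCl: 305 × 36.5 = 11,130 g.
Mass of 32.7% solution: 11,130 / 0.327 = 34,040 g.
Volume: 34,040 g ÷ 1.07 g/mL = 31,820 mL.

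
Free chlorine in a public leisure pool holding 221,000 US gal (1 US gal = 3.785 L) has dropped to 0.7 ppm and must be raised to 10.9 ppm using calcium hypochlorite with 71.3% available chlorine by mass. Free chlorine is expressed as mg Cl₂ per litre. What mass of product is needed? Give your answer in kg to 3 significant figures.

Volume: 221,000 US gal × 3.785 L/gal = 836,485 L.
Chlorine deficit: 10.9 − 0.7 = 10.2 ppm = 10.2 mg/L as Cl₂.
Cl₂ equivalent needed: 10.2 mg/L × 836,485 L = 8,532,000 mg = 8532 g.
Product at 71.3% available chlorine: 8532 / 0.713 = 11,970 g.

12.0 kg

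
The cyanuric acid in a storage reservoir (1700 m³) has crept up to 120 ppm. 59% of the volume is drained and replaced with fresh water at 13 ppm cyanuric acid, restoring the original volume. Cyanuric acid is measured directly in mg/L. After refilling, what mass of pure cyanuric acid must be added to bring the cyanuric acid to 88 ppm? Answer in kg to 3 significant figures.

52.9 kg

Volume: 1700 m³ = 1,700,000 L.
After draining 59% and refilling: 120 × 0.41 + 13 × 0.59 = 56.87 ppm.
Deficit to target: 88 − 56.87 = 31.13 mg/L.
Mass: 31.13 mg/L × 1,700,000 L = 52,920 g cyanuric acid.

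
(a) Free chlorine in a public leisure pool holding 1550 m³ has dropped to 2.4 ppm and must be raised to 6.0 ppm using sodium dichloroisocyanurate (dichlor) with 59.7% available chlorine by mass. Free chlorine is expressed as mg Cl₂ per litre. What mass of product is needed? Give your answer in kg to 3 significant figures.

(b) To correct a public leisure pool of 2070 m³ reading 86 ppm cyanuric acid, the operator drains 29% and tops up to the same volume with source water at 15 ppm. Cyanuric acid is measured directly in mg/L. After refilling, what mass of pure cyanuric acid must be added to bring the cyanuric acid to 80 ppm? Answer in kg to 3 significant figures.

(a) 9.35 kg; (b) 30.2 kg

(a) Volume: 1550 m³ = 1,550,000 L.
(a) Chlorine deficit: 6.0 − 2.4 = 3.6 ppm = 3.6 mg/L as Cl₂.
(a) Cl₂ equivalent needed: 3.6 mg/L × 1,550,000 L = 5,580,000 mg = 5580 g.
(a) Product at 59.7% available chlorine: 5580 / 0.597 = 9347 g.

(b) Volume: 2070 m³ = 2,070,000 L.
(b) After draining 29% and refilling: 86 × 0.71 + 15 × 0.29 = 65.41 ppm.
(b) Deficit to target: 80 − 65.41 = 14.59 mg/L.
(b) Mass: 14.59 mg/L × 2,070,000 L = 30,200 g cyanuric acid.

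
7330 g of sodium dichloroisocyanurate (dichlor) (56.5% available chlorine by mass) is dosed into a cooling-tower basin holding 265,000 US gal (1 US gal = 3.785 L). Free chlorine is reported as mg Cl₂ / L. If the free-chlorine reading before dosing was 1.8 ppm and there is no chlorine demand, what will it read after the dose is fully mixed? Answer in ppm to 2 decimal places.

5.93 ppm

Volume: 265,000 US gal × 3.785 L/gal = 1,003,025 L.
Available chlorine delivered: 7330 g × 0.565 = 4141 g as Cl₂.
Concentration rise: 4141 g / 1,003,025 L = 4.129 mg/L = 4.13 ppm.
Final FC: 1.8 + 4.13 = 5.93 ppm.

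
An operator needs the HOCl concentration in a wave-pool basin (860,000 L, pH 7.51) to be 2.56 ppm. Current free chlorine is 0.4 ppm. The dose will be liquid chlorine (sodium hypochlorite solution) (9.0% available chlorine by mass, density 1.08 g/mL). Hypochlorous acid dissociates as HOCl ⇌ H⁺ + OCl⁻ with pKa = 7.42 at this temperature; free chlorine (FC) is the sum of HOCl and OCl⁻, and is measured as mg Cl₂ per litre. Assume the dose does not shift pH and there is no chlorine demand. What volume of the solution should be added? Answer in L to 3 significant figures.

[OCl⁻]/[HOCl] = 10^(pH − pKa) = 10^(7.51 − 7.42) = 1.23; fraction as HOCl = 1/(1 + 1.23) = 0.4484.
Free chlorine required for 2.56 ppm HOCl: 2.56 / 0.4484 = 5.709 ppm.
FC to add: 5.709 − 0.4 = 5.309 mg/L as Cl₂.
Cl₂ equivalent: 5.309 mg/L × 860,000 L = 4566 g.
Product at 9.0% available Cl: 4566 / 0.09 = 50,740 g.
Volume: 50,740 g ÷ 1.08 g/mL = 46,980 mL.

47.0 L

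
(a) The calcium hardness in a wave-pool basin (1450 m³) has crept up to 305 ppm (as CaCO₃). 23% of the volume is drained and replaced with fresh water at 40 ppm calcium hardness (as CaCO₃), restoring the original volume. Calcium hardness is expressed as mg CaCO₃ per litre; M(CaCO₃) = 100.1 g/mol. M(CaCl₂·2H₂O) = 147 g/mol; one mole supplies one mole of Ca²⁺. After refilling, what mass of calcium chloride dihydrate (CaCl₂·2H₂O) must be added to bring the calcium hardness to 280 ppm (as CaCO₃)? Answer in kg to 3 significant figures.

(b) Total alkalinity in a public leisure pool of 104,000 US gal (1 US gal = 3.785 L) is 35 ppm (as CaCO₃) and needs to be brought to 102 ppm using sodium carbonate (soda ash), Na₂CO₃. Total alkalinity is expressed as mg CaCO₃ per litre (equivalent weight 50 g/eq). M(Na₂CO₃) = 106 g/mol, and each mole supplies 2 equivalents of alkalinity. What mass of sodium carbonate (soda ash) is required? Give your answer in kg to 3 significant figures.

(a) 76.6 kg; (b) 28.0 kg

(a) Volume: 1450 m³ = 1,450,000 L.
(a) After draining 23% and refilling: 305 × 0.77 + 40 × 0.23 = 244.05 ppm.
(a) Deficit to target: 280 − 244.05 = 35.95 mg/L.
(a) As CaCO₃: 35.95 mg/L × 1,450,000 L = 52,130 g; ÷ 100.1 = 520.8 mol Ca²⁺.
(a) Mass: 520.8 × 147 = 76,550 g.

(b) Volume: 104,000 US gal × 3.785 L/gal = 393,640 L.
(b) Alkalinity to add: (102 − 35) = 67 mg/L as CaCO₃ × 393,640 L = 26,370 g as CaCO₃.
(b) Equivalents: 26,370 g ÷ 50 g/eq = 527.5 eq.
(b) Each mole of Na₂CO₃ supplies 2 eq, so 527.5 / 2 = 263.7 mol.
(b) Mass: 263.7 mol × 106 g/mol = 27,960 g.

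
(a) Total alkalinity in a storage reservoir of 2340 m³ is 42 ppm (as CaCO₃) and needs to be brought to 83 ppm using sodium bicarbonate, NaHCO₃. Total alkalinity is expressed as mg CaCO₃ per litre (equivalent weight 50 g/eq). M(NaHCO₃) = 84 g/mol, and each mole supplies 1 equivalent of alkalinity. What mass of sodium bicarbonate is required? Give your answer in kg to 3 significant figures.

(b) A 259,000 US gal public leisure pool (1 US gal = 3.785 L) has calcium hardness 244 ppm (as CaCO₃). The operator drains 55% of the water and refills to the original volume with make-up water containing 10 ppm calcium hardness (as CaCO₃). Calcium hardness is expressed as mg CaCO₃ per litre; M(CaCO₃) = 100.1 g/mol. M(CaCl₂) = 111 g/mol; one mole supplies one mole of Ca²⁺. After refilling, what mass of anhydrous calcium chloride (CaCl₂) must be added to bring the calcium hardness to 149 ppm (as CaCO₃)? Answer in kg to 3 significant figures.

(a) 161 kg; (b) 36.6 kg

(a) Volume: 2340 m³ = 2,340,000 L.
(a) Alkalinity to add: (83 − 42) = 41 mg/L as CaCO₃ × 2,340,000 L = 95,940 g as CaCO₃.
(a) Equivalents: 95,940 g ÷ 50 g/eq = 1919 eq.
(a) NaHCO₃ supplies 1 eq per mole → 1919 mol.
(a) Mass: 1919 mol × 84 g/mol = 161,200 g.

(b) Volume: 259,000 US gal × 3.785 L/gal = 980,315 L.
(b) After draining 55% and refilling: 244 × 0.45 + 10 × 0.55 = 115.3 ppm.
(b) Deficit to target: 149 − 115.3 = 33.7 mg/L.
(b) As CaCO₃: 33.7 mg/L × 980,315 L = 33,040 g; ÷ 100.1 = 330 mol Ca²⁺.
(b) Mass: 330 × 111 = 36,630 g.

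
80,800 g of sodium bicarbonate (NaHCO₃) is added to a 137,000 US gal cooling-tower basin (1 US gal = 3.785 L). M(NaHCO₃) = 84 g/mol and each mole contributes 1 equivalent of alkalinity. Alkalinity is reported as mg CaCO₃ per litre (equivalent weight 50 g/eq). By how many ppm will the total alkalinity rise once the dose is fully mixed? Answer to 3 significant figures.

92.8 ppm

Volume: 137,000 US gal × 3.785 L/gal = 518,545 L.
Moles of NaHCO₃: 80,800 g ÷ 84 g/mol = 961.9 mol → 961.9 eq of alkalinity.
As CaCO₃: 961.9 eq × 50 g/eq = 48,100 g.
Rise: 48,100 g / 518,545 L × 1000 = 92.75 mg/L.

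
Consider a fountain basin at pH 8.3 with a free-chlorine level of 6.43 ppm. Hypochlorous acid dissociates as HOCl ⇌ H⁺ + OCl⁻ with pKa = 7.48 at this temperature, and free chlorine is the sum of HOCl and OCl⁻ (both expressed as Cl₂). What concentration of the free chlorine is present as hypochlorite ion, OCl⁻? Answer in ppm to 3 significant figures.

5.58 ppm

[OCl⁻]/[HOCl] = 10^(pH − pKa) = 10^(8.3 − 7.48) = 10^0.82 = 6.607.
Fraction as HOCl = 1 / (1 + 6.607) = 0.1315.
OCl⁻ = (1 − 0.1315) × 6.43 ppm = 5.585 ppm.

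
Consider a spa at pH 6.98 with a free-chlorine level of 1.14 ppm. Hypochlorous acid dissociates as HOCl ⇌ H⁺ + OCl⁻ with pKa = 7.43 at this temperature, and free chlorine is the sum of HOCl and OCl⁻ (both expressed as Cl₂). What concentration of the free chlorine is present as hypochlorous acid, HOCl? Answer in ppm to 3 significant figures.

[OCl⁻]/[HOCl] = 10^(pH − pKa) = 10^(6.98 − 7.43) = 10^-0.45 = 0.3548.
Fraction as HOCl = 1 / (1 + 0.3548) = 0.7381.
HOCl = 0.7381 × 1.14 ppm = 0.8414 ppm.

0.841 ppm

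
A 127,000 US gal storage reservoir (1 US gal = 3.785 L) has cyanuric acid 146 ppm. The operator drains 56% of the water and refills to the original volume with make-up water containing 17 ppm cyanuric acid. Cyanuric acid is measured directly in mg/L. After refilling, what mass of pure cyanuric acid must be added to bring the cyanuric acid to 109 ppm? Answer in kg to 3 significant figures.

16.9 kg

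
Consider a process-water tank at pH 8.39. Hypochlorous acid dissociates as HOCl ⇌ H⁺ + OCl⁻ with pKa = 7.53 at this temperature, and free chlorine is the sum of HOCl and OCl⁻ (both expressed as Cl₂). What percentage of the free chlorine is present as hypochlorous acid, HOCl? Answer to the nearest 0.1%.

12.1%

[OCl⁻]/[HOCl] = 10^(pH − pKa) = 10^(8.39 − 7.53) = 10^0.86 = 7.244.
Fraction as HOCl = 1 / (1 + 7.244) = 0.1213.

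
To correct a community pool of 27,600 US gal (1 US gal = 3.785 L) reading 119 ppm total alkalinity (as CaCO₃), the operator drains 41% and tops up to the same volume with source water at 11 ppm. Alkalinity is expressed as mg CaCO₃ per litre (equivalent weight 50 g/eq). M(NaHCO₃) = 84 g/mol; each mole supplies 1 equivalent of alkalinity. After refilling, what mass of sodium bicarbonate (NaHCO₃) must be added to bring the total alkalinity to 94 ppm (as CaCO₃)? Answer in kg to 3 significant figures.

3.38 kg

Volume: 27,600 US gal × 3.785 L/gal = 104,466 L.
After draining 41% and refilling: 119 × 0.59 + 11 × 0.41 = 74.72 ppm.
Deficit to target: 94 − 74.72 = 19.28 mg/L.
As CaCO₃: 19.28 mg/L × 104,466 L = 2014 g; ÷ 50 g/eq ÷ 1 = 40.28 mol NaHCO₃.
Mass: 40.28 × 84 = 3384 g.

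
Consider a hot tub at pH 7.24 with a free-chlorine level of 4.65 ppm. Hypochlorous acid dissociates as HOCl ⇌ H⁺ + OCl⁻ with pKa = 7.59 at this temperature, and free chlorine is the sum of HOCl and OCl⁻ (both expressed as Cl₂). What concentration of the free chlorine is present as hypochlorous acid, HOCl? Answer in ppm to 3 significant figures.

[OCl⁻]/[HOCl] = 10^(pH − pKa) = 10^(7.24 − 7.59) = 10^-0.35 = 0.4467.
Fraction as HOCl = 1 / (1 + 0.4467) = 0.6912.
HOCl = 0.6912 × 4.65 ppm = 3.214 ppm.

3.21 ppm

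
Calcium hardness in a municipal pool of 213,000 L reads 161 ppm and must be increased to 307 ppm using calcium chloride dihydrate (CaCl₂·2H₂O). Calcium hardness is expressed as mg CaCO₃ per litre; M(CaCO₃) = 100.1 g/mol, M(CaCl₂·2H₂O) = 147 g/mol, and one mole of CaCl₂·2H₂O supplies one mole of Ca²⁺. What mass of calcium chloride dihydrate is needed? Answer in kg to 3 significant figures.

45.7 kg

Hardness to add: (307 − 161) = 146 mg/L as CaCO₃ × 213,000 L = 31,100 g as CaCO₃.
Moles of Ca²⁺ (1 mol Ca²⁺ ≡ 1 mol CaCO₃): 31,100 / 100.1 g/mol = 310.7 mol.
Mass of CaCl₂·2H₂O: 310.7 × 147 = 45,670 g.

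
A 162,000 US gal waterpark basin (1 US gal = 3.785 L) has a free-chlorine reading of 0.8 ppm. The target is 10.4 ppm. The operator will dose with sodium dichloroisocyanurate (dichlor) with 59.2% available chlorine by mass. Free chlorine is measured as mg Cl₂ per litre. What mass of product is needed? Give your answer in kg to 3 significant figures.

9.94 kg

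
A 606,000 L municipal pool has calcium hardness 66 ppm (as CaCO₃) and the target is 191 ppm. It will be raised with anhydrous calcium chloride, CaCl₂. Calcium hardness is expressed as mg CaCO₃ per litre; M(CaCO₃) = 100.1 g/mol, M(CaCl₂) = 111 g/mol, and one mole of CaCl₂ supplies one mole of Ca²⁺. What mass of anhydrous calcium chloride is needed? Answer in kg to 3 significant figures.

84.0 kg

Hardness to add: (191 − 66) = 125 mg/L as CaCO₃ × 606,000 L = 75,750 g as CaCO₃.
Moles of Ca²⁺ (1 mol Ca²⁺ ≡ 1 mol CaCO₃): 75,750 / 100.1 g/mol = 756.7 mol.
Mass of CaCl₂: 756.7 × 111 = 84,000 g.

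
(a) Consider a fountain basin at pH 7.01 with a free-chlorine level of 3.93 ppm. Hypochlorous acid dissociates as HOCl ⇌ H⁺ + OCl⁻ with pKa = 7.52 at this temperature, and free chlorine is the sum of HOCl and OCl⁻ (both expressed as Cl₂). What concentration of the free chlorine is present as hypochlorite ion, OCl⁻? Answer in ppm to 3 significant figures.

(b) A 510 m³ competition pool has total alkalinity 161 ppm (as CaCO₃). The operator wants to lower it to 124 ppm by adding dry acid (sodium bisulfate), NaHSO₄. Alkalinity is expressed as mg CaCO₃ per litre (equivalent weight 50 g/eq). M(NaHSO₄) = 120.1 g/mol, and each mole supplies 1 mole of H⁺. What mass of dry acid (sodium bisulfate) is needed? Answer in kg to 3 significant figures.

(a) 0.928 ppm; (b) 45.3 kg

(a) [OCl⁻]/[HOCl] = 10^(pH − pKa) = 10^(7.01 − 7.52) = 10^-0.51 = 0.309.
(a) Fraction as HOCl = 1 / (1 + 0.309) = 0.7639.
(a) OCl⁻ = (1 − 0.7639) × 3.93 ppm = 0.9278 ppm.

(b) Volume: 510 m³ = 510,000 L.
(b) Alkalinity to neutralize: (161 − 124) = 37 mg/L as CaCO₃ × 510,000 L = 18,870 g as CaCO₃.
(b) Equivalents of H⁺ required: 18,870 ÷ 50 g/eq = 377.4 eq = 377.4 mol NaHSO₄.
(b) Mass of NaHSO₄: 377.4 × 120.1 = 45,330 g.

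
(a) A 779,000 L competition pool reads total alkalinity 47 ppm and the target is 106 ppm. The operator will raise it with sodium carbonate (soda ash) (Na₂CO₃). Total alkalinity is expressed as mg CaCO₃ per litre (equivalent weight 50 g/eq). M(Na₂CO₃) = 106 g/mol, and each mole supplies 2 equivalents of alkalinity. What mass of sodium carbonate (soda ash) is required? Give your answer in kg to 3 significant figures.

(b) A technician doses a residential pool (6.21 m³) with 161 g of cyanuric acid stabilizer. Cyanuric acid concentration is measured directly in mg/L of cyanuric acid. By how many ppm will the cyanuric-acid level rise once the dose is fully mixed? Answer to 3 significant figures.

(a) 48.7 kg; (b) 25.9 ppm

(a) Alkalinity to add: (106 − 47) = 59 mg/L as CaCO₃ × 779,000 L = 45,960 g as CaCO₃.
(a) Equivalents: 45,960 g ÷ 50 g/eq = 919.2 eq.
(a) Each mole of Na₂CO₃ supplies 2 eq, so 919.2 / 2 = 459.6 mol.
(a) Mass: 459.6 mol × 106 g/mol = 48,720 g.

(b) Volume: 6.21 m³ = 6,210 L.
(b) Rise: 161 g / 6,210 L × 1000 = 25.93 mg/L.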